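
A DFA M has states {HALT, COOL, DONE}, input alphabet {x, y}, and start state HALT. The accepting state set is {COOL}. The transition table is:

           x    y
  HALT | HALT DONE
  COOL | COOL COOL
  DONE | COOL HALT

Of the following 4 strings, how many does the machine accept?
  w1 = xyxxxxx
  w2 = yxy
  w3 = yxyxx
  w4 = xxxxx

3

w1:
  start at HALT
  read 'x': HALT → HALT
  read 'y': HALT → DONE
  read 'x': DONE → COOL
  read 'x': COOL → COOL
  read 'x': COOL → COOL
  read 'x': COOL → COOL
  read 'x': COOL → COOL
  end COOL, accepted
w2:
  start at HALT
  read 'y': HALT → DONE
  read 'x': DONE → COOL
  read 'y': COOL → COOL
  end COOL, accepted
w3:
  start at HALT
  read 'y': HALT → DONE
  read 'x': DONE → COOL
  read 'y': COOL → COOL
  read 'x': COOL → COOL
  read 'x': COOL → COOL
  end COOL, accepted
w4:
  start at HALT
  read 'x': HALT → HALT
  read 'x': HALT → HALT
  read 'x': HALT → HALT
  read 'x': HALT → HALT
  read 'x': HALT → HALT
  end HALT, rejected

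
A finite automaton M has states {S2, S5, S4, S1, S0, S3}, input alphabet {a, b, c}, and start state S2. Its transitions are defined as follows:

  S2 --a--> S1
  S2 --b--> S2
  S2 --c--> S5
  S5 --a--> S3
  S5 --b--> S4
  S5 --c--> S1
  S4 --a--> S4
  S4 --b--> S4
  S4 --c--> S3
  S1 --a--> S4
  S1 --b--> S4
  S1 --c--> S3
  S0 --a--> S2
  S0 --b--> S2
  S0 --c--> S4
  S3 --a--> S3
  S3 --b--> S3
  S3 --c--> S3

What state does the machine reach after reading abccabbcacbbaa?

start at S2
read 'a': S2 → S1
read 'b': S1 → S4
read 'c': S4 → S3
read 'c': S3 → S3
read 'a': S3 → S3
read 'b': S3 → S3
read 'b': S3 → S3
read 'c': S3 → S3
read 'a': S3 → S3
read 'c': S3 → S3
read 'b': S3 → S3
read 'b': S3 → S3
read 'a': S3 → S3
read 'a': S3 → S3

S3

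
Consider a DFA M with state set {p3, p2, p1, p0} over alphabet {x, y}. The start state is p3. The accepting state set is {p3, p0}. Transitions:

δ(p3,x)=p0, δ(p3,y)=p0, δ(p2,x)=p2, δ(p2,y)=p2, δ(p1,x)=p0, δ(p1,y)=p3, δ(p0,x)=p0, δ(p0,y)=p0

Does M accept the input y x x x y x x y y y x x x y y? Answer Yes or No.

Trace: p3 -y-> p0 -x-> p0 -x-> p0 -x-> p0 -y-> p0 -x-> p0 -x-> p0 -y-> p0 -y-> p0 -y-> p0 -x-> p0 -x-> p0 -x-> p0 -y-> p0 -y-> p0
End state p0 is accepting.

Yes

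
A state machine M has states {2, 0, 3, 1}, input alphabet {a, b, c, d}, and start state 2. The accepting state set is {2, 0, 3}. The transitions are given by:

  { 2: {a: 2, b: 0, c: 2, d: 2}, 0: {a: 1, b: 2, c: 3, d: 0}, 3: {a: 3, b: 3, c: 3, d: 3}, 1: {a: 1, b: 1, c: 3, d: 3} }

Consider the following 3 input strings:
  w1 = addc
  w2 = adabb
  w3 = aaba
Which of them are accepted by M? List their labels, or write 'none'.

w1: Trace: 2 -a-> 2 -d-> 2 -d-> 2 -c-> 2  → end 2, accepted
w2: Trace: 2 -a-> 2 -d-> 2 -a-> 2 -b-> 0 -b-> 2  → end 2, accepted
w3: Trace: 2 -a-> 2 -a-> 2 -b-> 0 -a-> 1  → end 1, rejected

w1, w2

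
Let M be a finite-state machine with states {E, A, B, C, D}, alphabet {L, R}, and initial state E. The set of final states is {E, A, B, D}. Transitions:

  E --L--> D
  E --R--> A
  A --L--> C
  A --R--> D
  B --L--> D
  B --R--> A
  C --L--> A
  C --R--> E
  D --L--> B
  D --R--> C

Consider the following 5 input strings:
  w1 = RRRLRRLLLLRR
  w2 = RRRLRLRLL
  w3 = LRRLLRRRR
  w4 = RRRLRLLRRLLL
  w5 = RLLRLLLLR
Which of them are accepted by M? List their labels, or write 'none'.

w1, w2, w3, w4

w1: Trace: E -R-> A -R-> D -R-> C -L-> A -R-> D -R-> C -L-> A -L-> C -L-> A -L-> C -R-> E -R-> A  → end A, accepted
w2: Trace: E -R-> A -R-> D -R-> C -L-> A -R-> D -L-> B -R-> A -L-> C -L-> A  → end A, accepted
w3: Trace: E -L-> D -R-> C -R-> E -L-> D -L-> B -R-> A -R-> D -R-> C -R-> E  → end E, accepted
w4: Trace: E -R-> A -R-> D -R-> C -L-> A -R-> D -L-> B -L-> D -R-> C -R-> E -L-> D -L-> B -L-> D  → end D, accepted
w5: Trace: E -R-> A -L-> C -L-> A -R-> D -L-> B -L-> D -L-> B -L-> D -R-> C  → end C, rejected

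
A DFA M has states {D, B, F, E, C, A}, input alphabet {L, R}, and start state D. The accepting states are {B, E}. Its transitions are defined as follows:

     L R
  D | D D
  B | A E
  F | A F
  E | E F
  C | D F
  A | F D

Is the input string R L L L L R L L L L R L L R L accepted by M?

No

start at D
read 'R': D → D
read 'L': D → D
read 'L': D → D
read 'L': D → D
read 'L': D → D
read 'R': D → D
read 'L': D → D
read 'L': D → D
read 'L': D → D
read 'L': D → D
read 'R': D → D
read 'L': D → D
read 'L': D → D
read 'R': D → D
read 'L': D → D
End state D is not accepting.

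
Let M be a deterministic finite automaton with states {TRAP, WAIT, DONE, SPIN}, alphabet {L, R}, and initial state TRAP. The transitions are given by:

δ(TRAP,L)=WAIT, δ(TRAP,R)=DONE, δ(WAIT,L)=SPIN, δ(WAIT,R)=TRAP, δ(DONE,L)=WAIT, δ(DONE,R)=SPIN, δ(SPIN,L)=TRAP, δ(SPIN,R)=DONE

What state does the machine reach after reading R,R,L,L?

WAIT

start at TRAP
read 'R': TRAP → DONE
read 'R': DONE → SPIN
read 'L': SPIN → TRAP
read 'L': TRAP → WAIT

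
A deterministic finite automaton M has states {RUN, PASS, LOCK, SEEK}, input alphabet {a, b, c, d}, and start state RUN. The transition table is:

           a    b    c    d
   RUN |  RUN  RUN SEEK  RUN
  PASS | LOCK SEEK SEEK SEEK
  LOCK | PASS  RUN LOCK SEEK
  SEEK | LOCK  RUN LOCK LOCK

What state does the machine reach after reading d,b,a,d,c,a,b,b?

start at RUN
read 'd': RUN → RUN
read 'b': RUN → RUN
read 'a': RUN → RUN
read 'd': RUN → RUN
read 'c': RUN → SEEK
read 'a': SEEK → LOCK
read 'b': LOCK → RUN
read 'b': RUN → RUN

RUN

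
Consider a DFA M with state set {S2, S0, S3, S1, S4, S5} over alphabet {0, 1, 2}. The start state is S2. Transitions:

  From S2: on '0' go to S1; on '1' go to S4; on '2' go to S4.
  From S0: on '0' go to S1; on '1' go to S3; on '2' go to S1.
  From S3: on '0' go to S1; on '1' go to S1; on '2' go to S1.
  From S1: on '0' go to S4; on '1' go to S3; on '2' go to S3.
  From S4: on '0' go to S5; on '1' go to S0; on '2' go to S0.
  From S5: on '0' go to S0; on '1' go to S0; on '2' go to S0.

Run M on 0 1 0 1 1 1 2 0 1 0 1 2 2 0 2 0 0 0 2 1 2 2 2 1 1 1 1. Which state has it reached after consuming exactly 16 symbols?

S1

Trace: S2 -0-> S1 -1-> S3 -0-> S1 -1-> S3 -1-> S1 -1-> S3 -2-> S1 -0-> S4 -1-> S0 -0-> S1 -1-> S3 -2-> S1 -2-> S3 -0-> S1 -2-> S3 -0-> S1
After 16 symbols: S1.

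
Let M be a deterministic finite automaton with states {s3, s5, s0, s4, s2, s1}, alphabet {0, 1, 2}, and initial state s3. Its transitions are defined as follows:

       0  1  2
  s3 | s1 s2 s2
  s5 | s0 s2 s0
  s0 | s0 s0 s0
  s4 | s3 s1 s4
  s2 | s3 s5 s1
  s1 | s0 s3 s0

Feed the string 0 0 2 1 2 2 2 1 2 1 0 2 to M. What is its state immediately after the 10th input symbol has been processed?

s0

Trace: s3 -0-> s1 -0-> s0 -2-> s0 -1-> s0 -2-> s0 -2-> s0 -2-> s0 -1-> s0 -2-> s0 -1-> s0
After 10 symbols: s0.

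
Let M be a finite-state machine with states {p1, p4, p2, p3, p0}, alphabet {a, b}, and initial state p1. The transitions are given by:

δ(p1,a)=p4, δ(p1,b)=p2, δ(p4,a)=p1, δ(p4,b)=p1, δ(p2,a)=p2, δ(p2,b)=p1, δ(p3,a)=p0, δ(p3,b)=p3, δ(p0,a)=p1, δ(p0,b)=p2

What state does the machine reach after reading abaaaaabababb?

start at p1
read 'a': p1 → p4
read 'b': p4 → p1
read 'a': p1 → p4
read 'a': p4 → p1
read 'a': p1 → p4
read 'a': p4 → p1
read 'a': p1 → p4
read 'b': p4 → p1
read 'a': p1 → p4
read 'b': p4 → p1
read 'a': p1 → p4
read 'b': p4 → p1
read 'b': p1 → p2

p2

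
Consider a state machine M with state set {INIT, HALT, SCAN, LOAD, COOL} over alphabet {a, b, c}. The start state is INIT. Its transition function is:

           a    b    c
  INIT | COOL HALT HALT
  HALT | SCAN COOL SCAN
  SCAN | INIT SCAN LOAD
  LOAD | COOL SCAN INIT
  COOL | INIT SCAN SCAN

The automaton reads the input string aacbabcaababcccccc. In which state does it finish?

INIT → COOL → INIT → HALT → COOL → INIT → HALT → SCAN → INIT → COOL → SCAN → INIT → HALT → SCAN → LOAD → INIT → HALT → SCAN → LOAD

LOAD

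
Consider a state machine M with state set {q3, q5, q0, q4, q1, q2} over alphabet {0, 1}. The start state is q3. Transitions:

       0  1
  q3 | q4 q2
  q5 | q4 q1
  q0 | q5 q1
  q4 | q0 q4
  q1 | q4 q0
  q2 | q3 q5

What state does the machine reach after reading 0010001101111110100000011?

Trace: q3 -0-> q4 -0-> q0 -1-> q1 -0-> q4 -0-> q0 -0-> q5 -1-> q1 -1-> q0 -0-> q5 -1-> q1 -1-> q0 -1-> q1 -1-> q0 -1-> q1 -1-> q0 -0-> q5 -1-> q1 -0-> q4 -0-> q0 -0-> q5 -0-> q4 -0-> q0 -0-> q5 -1-> q1 -1-> q0

q0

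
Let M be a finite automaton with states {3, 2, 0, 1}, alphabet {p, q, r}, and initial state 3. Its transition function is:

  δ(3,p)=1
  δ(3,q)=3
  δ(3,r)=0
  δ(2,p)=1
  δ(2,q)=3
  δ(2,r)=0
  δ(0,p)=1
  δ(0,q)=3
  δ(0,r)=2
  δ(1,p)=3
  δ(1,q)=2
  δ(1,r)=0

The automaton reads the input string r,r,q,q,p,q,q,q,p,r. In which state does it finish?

3 → 0 → 2 → 3 → 3 → 1 → 2 → 3 → 3 → 1 → 0

0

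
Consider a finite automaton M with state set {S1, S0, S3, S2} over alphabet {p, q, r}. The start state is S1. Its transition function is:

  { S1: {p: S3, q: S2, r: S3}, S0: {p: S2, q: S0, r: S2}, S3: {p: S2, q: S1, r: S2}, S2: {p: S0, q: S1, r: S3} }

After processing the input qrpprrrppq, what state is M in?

S1

S1 → S2 → S3 → S2 → S0 → S2 → S3 → S2 → S0 → S2 → S1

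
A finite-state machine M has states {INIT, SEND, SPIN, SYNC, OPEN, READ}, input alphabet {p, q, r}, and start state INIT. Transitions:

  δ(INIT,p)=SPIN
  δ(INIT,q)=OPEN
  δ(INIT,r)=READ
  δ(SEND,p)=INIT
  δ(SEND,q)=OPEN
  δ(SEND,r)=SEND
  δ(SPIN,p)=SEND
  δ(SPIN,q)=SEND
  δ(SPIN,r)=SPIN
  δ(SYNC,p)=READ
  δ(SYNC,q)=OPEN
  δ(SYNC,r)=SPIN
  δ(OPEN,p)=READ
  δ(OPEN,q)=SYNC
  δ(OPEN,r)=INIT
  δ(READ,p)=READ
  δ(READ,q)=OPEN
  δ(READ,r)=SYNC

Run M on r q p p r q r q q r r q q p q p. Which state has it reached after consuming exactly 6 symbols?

start at INIT
read 'r': INIT → READ
read 'q': READ → OPEN
read 'p': OPEN → READ
read 'p': READ → READ
read 'r': READ → SYNC
read 'q': SYNC → OPEN
After 6 symbols: OPEN.

OPEN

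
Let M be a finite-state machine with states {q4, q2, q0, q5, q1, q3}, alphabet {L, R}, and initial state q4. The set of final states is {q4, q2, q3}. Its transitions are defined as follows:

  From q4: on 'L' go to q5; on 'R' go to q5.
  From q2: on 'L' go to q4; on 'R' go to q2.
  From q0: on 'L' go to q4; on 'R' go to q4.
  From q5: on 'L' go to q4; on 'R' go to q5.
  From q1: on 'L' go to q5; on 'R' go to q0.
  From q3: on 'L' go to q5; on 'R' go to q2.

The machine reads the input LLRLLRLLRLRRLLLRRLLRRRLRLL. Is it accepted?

Trace: q4 -L-> q5 -L-> q4 -R-> q5 -L-> q4 -L-> q5 -R-> q5 -L-> q4 -L-> q5 -R-> q5 -L-> q4 -R-> q5 -R-> q5 -L-> q4 -L-> q5 -L-> q4 -R-> q5 -R-> q5 -L-> q4 -L-> q5 -R-> q5 -R-> q5 -R-> q5 -L-> q4 -R-> q5 -L-> q4 -L-> q5
End state q5 is not accepting.

No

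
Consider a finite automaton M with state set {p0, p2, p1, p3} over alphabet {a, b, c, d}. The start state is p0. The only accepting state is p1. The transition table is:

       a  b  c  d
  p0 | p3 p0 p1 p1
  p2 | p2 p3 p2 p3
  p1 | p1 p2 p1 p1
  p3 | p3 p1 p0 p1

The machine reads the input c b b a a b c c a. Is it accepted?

start at p0
read 'c': p0 → p1
read 'b': p1 → p2
read 'b': p2 → p3
read 'a': p3 → p3
read 'a': p3 → p3
read 'b': p3 → p1
read 'c': p1 → p1
read 'c': p1 → p1
read 'a': p1 → p1
End state p1 is accepting.

Yes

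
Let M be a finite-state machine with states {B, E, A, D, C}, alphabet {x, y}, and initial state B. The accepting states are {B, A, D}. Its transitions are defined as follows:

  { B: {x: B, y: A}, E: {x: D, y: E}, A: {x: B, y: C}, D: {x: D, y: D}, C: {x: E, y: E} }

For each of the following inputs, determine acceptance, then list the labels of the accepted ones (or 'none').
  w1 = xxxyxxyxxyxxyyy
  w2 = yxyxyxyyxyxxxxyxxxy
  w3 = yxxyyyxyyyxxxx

w2, w3

w1: Trace: B -x-> B -x-> B -x-> B -y-> A -x-> B -x-> B -y-> A -x-> B -x-> B -y-> A -x-> B -x-> B -y-> A -y-> C -y-> E  → end E, rejected
w2: Trace: B -y-> A -x-> B -y-> A -x-> B -y-> A -x-> B -y-> A -y-> C -x-> E -y-> E -x-> D -x-> D -x-> D -x-> D -y-> D -x-> D -x-> D -x-> D -y-> D  → end D, accepted
w3: Trace: B -y-> A -x-> B -x-> B -y-> A -y-> C -y-> E -x-> D -y-> D -y-> D -y-> D -x-> D -x-> D -x-> D -x-> D  → end D, accepted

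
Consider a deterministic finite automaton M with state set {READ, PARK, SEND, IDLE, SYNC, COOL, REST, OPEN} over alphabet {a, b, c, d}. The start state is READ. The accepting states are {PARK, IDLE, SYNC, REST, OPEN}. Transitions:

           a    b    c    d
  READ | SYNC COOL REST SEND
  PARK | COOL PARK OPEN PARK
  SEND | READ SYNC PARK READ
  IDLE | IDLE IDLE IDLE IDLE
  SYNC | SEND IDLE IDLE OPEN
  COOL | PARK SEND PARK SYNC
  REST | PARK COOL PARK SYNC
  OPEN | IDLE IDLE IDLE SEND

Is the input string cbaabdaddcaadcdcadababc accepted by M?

READ → REST → COOL → PARK → COOL → SEND → READ → SYNC → OPEN → SEND → PARK → COOL → PARK → PARK → OPEN → SEND → PARK → COOL → SYNC → SEND → SYNC → SEND → SYNC → IDLE
End state IDLE is accepting.

Yes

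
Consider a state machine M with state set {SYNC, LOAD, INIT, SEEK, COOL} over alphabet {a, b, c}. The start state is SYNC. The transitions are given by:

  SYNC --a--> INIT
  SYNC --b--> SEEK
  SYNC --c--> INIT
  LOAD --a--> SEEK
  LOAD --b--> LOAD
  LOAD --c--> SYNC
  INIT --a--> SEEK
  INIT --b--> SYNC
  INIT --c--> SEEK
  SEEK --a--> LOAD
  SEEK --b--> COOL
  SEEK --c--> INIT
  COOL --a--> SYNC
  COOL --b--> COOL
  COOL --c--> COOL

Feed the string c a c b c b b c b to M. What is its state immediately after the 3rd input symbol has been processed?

Trace: SYNC -c-> INIT -a-> SEEK -c-> INIT
After 3 symbols: INIT.

INIT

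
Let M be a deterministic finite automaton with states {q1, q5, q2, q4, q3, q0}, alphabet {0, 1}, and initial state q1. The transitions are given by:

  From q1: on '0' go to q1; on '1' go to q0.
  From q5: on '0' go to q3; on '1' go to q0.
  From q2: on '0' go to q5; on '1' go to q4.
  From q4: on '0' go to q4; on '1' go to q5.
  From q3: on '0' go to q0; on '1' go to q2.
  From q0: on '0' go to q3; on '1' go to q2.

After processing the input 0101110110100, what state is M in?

q1 → q1 → q0 → q3 → q2 → q4 → q5 → q3 → q2 → q4 → q4 → q5 → q3 → q0

q0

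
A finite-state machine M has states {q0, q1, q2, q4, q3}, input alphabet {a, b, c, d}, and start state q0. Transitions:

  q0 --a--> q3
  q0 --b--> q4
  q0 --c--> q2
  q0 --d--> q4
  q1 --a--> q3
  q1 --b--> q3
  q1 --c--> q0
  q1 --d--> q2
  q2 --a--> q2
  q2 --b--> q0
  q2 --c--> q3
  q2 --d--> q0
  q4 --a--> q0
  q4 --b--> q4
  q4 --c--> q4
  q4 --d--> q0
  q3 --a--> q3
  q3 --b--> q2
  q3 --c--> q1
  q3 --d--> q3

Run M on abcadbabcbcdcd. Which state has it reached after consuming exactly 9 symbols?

Trace: q0 -a-> q3 -b-> q2 -c-> q3 -a-> q3 -d-> q3 -b-> q2 -a-> q2 -b-> q0 -c-> q2
After 9 symbols: q2.

q2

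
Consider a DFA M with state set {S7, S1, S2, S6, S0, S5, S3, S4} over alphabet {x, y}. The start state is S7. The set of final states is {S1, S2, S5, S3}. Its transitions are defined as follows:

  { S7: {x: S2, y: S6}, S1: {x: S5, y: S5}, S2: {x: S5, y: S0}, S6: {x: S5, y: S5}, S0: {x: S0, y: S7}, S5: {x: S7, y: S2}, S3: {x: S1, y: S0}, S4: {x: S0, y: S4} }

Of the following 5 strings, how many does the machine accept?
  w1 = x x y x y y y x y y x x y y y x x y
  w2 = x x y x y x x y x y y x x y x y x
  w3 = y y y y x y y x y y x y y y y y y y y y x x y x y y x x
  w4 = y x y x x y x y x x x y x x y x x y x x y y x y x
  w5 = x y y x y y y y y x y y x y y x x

2

w1: S7 → S2 → S5 → S2 → S5 → S2 → S0 → S7 → S2 → S0 → S7 → S2 → S5 → S2 → S0 → S7 → S2 → S5 → S2  → end S2, accepted
w2: S7 → S2 → S5 → S2 → S5 → S2 → S5 → S7 → S6 → S5 → S2 → S0 → S0 → S0 → S7 → S2 → S0 → S0  → end S0, rejected
w3: S7 → S6 → S5 → S2 → S0 → S0 → S7 → S6 → S5 → S2 → S0 → S0 → S7 → S6 → S5 → S2 → S0 → S7 → S6 → S5 → S2 → S5 → S7 → S6 → S5 → S2 → S0 → S0 → S0  → end S0, rejected
w4: S7 → S6 → S5 → S2 → S5 → S7 → S6 → S5 → S2 → S5 → S7 → S2 → S0 → S0 → S0 → S7 → S2 → S5 → S2 → S5 → S7 → S6 → S5 → S7 → S6 → S5  → end S5, accepted
w5: S7 → S2 → S0 → S7 → S2 → S0 → S7 → S6 → S5 → S2 → S5 → S2 → S0 → S0 → S7 → S6 → S5 → S7  → end S7, rejected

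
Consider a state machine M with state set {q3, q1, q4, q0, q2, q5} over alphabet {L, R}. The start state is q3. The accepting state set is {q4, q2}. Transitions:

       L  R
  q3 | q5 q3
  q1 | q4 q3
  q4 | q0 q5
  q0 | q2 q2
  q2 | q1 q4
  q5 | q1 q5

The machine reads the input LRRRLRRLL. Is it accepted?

No

start at q3
read 'L': q3 → q5
read 'R': q5 → q5
read 'R': q5 → q5
read 'R': q5 → q5
read 'L': q5 → q1
read 'R': q1 → q3
read 'R': q3 → q3
read 'L': q3 → q5
read 'L': q5 → q1
End state q1 is not accepting.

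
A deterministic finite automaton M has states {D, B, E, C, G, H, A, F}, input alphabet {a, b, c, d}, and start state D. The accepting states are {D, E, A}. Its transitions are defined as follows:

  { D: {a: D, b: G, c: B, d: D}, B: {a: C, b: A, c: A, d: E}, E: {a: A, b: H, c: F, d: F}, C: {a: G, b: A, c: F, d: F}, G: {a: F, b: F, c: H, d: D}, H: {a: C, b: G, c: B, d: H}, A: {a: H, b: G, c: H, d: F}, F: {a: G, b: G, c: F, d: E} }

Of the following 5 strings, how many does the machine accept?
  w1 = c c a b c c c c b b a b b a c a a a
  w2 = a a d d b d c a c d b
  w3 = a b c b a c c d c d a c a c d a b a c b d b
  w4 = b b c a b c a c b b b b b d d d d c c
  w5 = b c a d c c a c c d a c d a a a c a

1

w1:
  start at D
  read 'c': D → B
  read 'c': B → A
  read 'a': A → H
  read 'b': H → G
  read 'c': G → H
  read 'c': H → B
  read 'c': B → A
  read 'c': A → H
  read 'b': H → G
  read 'b': G → F
  read 'a': F → G
  read 'b': G → F
  read 'b': F → G
  read 'a': G → F
  read 'c': F → F
  read 'a': F → G
  read 'a': G → F
  read 'a': F → G
  end G, rejected
w2:
  start at D
  read 'a': D → D
  read 'a': D → D
  read 'd': D → D
  read 'd': D → D
  read 'b': D → G
  read 'd': G → D
  read 'c': D → B
  read 'a': B → C
  read 'c': C → F
  read 'd': F → E
  read 'b': E → H
  end H, rejected
w3:
  start at D
  read 'a': D → D
  read 'b': D → G
  read 'c': G → H
  read 'b': H → G
  read 'a': G → F
  read 'c': F → F
  read 'c': F → F
  read 'd': F → E
  read 'c': E → F
  read 'd': F → E
  read 'a': E → A
  read 'c': A → H
  read 'a': H → C
  read 'c': C → F
  read 'd': F → E
  read 'a': E → A
  read 'b': A → G
  read 'a': G → F
  read 'c': F → F
  read 'b': F → G
  read 'd': G → D
  read 'b': D → G
  end G, rejected
w4:
  start at D
  read 'b': D → G
  read 'b': G → F
  read 'c': F → F
  read 'a': F → G
  read 'b': G → F
  read 'c': F → F
  read 'a': F → G
  read 'c': G → H
  read 'b': H → G
  read 'b': G → F
  read 'b': F → G
  read 'b': G → F
  read 'b': F → G
  read 'd': G → D
  read 'd': D → D
  read 'd': D → D
  read 'd': D → D
  read 'c': D → B
  read 'c': B → A
  end A, accepted
w5:
  start at D
  read 'b': D → G
  read 'c': G → H
  read 'a': H → C
  read 'd': C → F
  read 'c': F → F
  read 'c': F → F
  read 'a': F → G
  read 'c': G → H
  read 'c': H → B
  read 'd': B → E
  read 'a': E → A
  read 'c': A → H
  read 'd': H → H
  read 'a': H → C
  read 'a': C → G
  read 'a': G → F
  read 'c': F → F
  read 'a': F → G
  end G, rejected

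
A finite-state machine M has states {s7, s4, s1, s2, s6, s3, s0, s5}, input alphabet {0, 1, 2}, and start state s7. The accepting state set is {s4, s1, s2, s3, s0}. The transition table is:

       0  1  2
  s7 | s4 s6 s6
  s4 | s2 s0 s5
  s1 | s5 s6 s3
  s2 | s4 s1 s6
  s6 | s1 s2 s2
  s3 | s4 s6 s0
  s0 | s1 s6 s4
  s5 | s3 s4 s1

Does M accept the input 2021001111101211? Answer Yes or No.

Yes

start at s7
read '2': s7 → s6
read '0': s6 → s1
read '2': s1 → s3
read '1': s3 → s6
read '0': s6 → s1
read '0': s1 → s5
read '1': s5 → s4
read '1': s4 → s0
read '1': s0 → s6
read '1': s6 → s2
read '1': s2 → s1
read '0': s1 → s5
read '1': s5 → s4
read '2': s4 → s5
read '1': s5 → s4
read '1': s4 → s0
End state s0 is accepting.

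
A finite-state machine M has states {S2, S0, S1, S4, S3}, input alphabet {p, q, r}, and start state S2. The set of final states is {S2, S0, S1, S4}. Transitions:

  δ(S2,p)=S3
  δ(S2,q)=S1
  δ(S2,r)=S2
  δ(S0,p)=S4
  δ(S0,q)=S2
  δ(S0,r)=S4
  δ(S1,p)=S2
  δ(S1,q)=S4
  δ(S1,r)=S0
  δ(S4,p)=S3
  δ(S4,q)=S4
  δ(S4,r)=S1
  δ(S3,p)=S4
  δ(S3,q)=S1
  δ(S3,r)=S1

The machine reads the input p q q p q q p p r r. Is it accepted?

Yes

Trace: S2 -p-> S3 -q-> S1 -q-> S4 -p-> S3 -q-> S1 -q-> S4 -p-> S3 -p-> S4 -r-> S1 -r-> S0
End state S0 is accepting.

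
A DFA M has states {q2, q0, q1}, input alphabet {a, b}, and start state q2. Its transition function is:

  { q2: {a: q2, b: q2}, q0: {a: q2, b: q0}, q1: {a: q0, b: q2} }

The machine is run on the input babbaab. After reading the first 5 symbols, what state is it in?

q2

Trace: q2 -b-> q2 -a-> q2 -b-> q2 -b-> q2 -a-> q2
After 5 symbols: q2.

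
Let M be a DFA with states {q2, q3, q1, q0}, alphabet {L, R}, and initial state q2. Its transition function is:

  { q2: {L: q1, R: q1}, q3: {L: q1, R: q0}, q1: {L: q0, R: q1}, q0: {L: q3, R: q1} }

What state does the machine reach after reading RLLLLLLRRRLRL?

q2 → q1 → q0 → q3 → q1 → q0 → q3 → q1 → q1 → q1 → q1 → q0 → q1 → q0

q0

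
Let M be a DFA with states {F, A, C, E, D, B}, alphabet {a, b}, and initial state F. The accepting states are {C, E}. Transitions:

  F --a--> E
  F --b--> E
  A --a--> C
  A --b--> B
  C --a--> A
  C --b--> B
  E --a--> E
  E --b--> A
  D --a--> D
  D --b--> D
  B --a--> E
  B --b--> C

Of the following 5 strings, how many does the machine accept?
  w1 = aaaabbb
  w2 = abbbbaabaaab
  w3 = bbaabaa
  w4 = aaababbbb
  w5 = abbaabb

3

w1: Trace: F -a-> E -a-> E -a-> E -a-> E -b-> A -b-> B -b-> C  → end C, accepted
w2: Trace: F -a-> E -b-> A -b-> B -b-> C -b-> B -a-> E -a-> E -b-> A -a-> C -a-> A -a-> C -b-> B  → end B, rejected
w3: Trace: F -b-> E -b-> A -a-> C -a-> A -b-> B -a-> E -a-> E  → end E, accepted
w4: Trace: F -a-> E -a-> E -a-> E -b-> A -a-> C -b-> B -b-> C -b-> B -b-> C  → end C, accepted
w5: Trace: F -a-> E -b-> A -b-> B -a-> E -a-> E -b-> A -b-> B  → end B, rejected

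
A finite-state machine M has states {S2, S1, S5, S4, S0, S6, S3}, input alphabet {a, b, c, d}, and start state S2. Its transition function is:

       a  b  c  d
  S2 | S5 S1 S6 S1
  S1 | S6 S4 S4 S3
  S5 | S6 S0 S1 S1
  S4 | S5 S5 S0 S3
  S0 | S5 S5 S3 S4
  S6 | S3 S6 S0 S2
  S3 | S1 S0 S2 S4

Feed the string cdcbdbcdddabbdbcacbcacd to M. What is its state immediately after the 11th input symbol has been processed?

Trace: S2 -c-> S6 -d-> S2 -c-> S6 -b-> S6 -d-> S2 -b-> S1 -c-> S4 -d-> S3 -d-> S4 -d-> S3 -a-> S1
After 11 symbols: S1.

S1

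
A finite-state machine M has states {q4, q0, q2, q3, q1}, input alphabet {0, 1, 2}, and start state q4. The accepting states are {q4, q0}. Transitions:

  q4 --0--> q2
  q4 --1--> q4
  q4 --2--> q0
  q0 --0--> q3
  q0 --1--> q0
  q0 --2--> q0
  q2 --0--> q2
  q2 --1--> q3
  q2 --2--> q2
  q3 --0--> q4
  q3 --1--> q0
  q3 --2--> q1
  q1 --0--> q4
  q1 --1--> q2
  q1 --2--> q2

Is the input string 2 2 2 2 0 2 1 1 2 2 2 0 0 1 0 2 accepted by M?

q4 → q0 → q0 → q0 → q0 → q3 → q1 → q2 → q3 → q1 → q2 → q2 → q2 → q2 → q3 → q4 → q0
End state q0 is accepting.

Yes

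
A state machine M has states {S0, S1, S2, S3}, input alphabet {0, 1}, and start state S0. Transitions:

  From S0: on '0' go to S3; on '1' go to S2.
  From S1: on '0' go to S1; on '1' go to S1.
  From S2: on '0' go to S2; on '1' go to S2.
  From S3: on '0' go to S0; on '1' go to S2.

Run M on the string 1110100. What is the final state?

start at S0
read '1': S0 → S2
read '1': S2 → S2
read '1': S2 → S2
read '0': S2 → S2
read '1': S2 → S2
read '0': S2 → S2
read '0': S2 → S2

S2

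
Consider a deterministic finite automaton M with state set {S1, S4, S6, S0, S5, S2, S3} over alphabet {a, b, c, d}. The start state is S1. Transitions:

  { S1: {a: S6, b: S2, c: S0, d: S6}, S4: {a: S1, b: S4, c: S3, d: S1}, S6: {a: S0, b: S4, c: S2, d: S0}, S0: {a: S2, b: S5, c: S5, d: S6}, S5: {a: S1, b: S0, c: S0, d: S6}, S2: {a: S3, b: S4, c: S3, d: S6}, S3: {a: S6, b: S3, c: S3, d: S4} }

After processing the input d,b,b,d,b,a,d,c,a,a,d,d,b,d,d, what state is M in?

Trace: S1 -d-> S6 -b-> S4 -b-> S4 -d-> S1 -b-> S2 -a-> S3 -d-> S4 -c-> S3 -a-> S6 -a-> S0 -d-> S6 -d-> S0 -b-> S5 -d-> S6 -d-> S0

S0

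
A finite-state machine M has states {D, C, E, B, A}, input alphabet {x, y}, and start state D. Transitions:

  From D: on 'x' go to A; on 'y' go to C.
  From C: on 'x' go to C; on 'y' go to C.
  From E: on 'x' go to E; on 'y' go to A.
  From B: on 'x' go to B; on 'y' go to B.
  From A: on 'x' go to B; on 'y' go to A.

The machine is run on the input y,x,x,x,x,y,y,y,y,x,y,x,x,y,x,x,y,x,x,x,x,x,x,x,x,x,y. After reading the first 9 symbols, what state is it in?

C

Trace: D -y-> C -x-> C -x-> C -x-> C -x-> C -y-> C -y-> C -y-> C -y-> C
After 9 symbols: C.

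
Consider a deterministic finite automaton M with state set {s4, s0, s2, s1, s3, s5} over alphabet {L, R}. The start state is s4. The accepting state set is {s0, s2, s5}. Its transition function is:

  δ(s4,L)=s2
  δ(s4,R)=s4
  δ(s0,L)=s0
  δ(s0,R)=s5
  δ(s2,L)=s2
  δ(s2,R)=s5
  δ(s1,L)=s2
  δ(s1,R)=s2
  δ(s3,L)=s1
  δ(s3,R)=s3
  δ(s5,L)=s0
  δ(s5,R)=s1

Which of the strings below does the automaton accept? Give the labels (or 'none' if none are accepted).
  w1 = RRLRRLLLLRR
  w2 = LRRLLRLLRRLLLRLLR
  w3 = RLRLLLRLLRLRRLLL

w2, w3

w1:
  start at s4
  read 'R': s4 → s4
  read 'R': s4 → s4
  read 'L': s4 → s2
  read 'R': s2 → s5
  read 'R': s5 → s1
  read 'L': s1 → s2
  read 'L': s2 → s2
  read 'L': s2 → s2
  read 'L': s2 → s2
  read 'R': s2 → s5
  read 'R': s5 → s1
  end s1, rejected
w2:
  start at s4
  read 'L': s4 → s2
  read 'R': s2 → s5
  read 'R': s5 → s1
  read 'L': s1 → s2
  read 'L': s2 → s2
  read 'R': s2 → s5
  read 'L': s5 → s0
  read 'L': s0 → s0
  read 'R': s0 → s5
  read 'R': s5 → s1
  read 'L': s1 → s2
  read 'L': s2 → s2
  read 'L': s2 → s2
  read 'R': s2 → s5
  read 'L': s5 → s0
  read 'L': s0 → s0
  read 'R': s0 → s5
  end s5, accepted
w3:
  start at s4
  read 'R': s4 → s4
  read 'L': s4 → s2
  read 'R': s2 → s5
  read 'L': s5 → s0
  read 'L': s0 → s0
  read 'L': s0 → s0
  read 'R': s0 → s5
  read 'L': s5 → s0
  read 'L': s0 → s0
  read 'R': s0 → s5
  read 'L': s5 → s0
  read 'R': s0 → s5
  read 'R': s5 → s1
  read 'L': s1 → s2
  read 'L': s2 → s2
  read 'L': s2 → s2
  end s2, accepted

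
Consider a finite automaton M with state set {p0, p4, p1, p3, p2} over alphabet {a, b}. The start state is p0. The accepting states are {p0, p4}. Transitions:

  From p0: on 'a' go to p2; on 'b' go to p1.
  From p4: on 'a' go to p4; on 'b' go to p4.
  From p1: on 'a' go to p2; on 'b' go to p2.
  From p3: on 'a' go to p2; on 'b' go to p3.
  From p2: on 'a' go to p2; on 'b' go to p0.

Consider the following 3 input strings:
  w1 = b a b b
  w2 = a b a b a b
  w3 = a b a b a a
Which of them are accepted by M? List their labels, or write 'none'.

w1:
  start at p0
  read 'b': p0 → p1
  read 'a': p1 → p2
  read 'b': p2 → p0
  read 'b': p0 → p1
  end p1, rejected
w2:
  start at p0
  read 'a': p0 → p2
  read 'b': p2 → p0
  read 'a': p0 → p2
  read 'b': p2 → p0
  read 'a': p0 → p2
  read 'b': p2 → p0
  end p0, accepted
w3:
  start at p0
  read 'a': p0 → p2
  read 'b': p2 → p0
  read 'a': p0 → p2
  read 'b': p2 → p0
  read 'a': p0 → p2
  read 'a': p2 → p2
  end p2, rejected

w2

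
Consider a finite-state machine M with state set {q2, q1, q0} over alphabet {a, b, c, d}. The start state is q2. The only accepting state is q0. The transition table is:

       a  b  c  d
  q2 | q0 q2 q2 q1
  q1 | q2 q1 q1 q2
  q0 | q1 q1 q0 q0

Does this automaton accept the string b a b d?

q2 → q2 → q0 → q1 → q2
End state q2 is not accepting.

No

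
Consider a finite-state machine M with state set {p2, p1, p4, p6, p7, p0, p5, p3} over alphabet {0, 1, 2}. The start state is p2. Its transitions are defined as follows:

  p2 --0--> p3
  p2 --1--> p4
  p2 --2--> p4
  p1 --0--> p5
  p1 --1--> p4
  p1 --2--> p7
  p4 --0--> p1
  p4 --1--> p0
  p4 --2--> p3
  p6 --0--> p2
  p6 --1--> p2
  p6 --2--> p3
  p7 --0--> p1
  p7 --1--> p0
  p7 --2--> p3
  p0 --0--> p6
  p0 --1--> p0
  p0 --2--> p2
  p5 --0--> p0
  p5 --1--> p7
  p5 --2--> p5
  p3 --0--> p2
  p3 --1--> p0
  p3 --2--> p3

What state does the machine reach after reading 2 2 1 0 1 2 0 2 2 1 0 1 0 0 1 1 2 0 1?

p0

p2 → p4 → p3 → p0 → p6 → p2 → p4 → p1 → p7 → p3 → p0 → p6 → p2 → p3 → p2 → p4 → p0 → p2 → p3 → p0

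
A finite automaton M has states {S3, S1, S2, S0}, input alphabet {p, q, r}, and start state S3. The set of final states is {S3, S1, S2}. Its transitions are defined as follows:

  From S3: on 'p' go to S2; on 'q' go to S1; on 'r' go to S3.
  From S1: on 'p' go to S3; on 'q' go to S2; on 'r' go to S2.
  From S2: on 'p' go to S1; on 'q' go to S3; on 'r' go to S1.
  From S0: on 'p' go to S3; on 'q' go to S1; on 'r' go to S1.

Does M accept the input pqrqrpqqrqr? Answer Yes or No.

Yes

S3 → S2 → S3 → S3 → S1 → S2 → S1 → S2 → S3 → S3 → S1 → S2
End state S2 is accepting.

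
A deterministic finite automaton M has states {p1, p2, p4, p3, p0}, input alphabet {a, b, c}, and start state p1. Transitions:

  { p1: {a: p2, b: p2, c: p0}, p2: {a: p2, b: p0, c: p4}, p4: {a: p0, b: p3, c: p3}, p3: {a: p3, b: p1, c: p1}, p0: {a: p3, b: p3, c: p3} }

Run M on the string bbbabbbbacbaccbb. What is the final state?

Trace: p1 -b-> p2 -b-> p0 -b-> p3 -a-> p3 -b-> p1 -b-> p2 -b-> p0 -b-> p3 -a-> p3 -c-> p1 -b-> p2 -a-> p2 -c-> p4 -c-> p3 -b-> p1 -b-> p2

p2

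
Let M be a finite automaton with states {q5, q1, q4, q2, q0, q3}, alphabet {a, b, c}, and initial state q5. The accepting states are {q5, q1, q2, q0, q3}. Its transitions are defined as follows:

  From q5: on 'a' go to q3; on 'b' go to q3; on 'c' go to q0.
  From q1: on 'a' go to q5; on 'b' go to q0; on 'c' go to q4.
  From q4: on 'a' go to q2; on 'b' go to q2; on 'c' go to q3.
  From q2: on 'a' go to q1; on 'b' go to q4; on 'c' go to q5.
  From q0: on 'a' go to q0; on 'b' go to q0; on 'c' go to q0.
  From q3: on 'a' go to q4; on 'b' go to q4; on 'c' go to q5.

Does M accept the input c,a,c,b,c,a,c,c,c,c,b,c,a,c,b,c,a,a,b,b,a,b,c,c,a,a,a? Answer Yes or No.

q5 → q0 → q0 → q0 → q0 → q0 → q0 → q0 → q0 → q0 → q0 → q0 → q0 → q0 → q0 → q0 → q0 → q0 → q0 → q0 → q0 → q0 → q0 → q0 → q0 → q0 → q0 → q0
End state q0 is accepting.

Yes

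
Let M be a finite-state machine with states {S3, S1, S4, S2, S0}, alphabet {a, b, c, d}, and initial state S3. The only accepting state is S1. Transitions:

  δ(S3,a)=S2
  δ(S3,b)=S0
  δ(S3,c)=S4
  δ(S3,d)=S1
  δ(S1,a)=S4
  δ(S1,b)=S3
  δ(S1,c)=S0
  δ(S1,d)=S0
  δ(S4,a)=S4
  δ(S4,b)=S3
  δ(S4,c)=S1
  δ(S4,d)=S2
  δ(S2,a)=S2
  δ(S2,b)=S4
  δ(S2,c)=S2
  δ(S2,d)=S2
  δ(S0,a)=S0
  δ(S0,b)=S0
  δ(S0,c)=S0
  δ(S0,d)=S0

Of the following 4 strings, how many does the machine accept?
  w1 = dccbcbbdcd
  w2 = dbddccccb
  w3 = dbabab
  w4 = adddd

w1:
  start at S3
  read 'd': S3 → S1
  read 'c': S1 → S0
  read 'c': S0 → S0
  read 'b': S0 → S0
  read 'c': S0 → S0
  read 'b': S0 → S0
  read 'b': S0 → S0
  read 'd': S0 → S0
  read 'c': S0 → S0
  read 'd': S0 → S0
  end S0, rejected
w2:
  start at S3
  read 'd': S3 → S1
  read 'b': S1 → S3
  read 'd': S3 → S1
  read 'd': S1 → S0
  read 'c': S0 → S0
  read 'c': S0 → S0
  read 'c': S0 → S0
  read 'c': S0 → S0
  read 'b': S0 → S0
  end S0, rejected
w3:
  start at S3
  read 'd': S3 → S1
  read 'b': S1 → S3
  read 'a': S3 → S2
  read 'b': S2 → S4
  read 'a': S4 → S4
  read 'b': S4 → S3
  end S3, rejected
w4:
  start at S3
  read 'a': S3 → S2
  read 'd': S2 → S2
  read 'd': S2 → S2
  read 'd': S2 → S2
  read 'd': S2 → S2
  end S2, rejected

0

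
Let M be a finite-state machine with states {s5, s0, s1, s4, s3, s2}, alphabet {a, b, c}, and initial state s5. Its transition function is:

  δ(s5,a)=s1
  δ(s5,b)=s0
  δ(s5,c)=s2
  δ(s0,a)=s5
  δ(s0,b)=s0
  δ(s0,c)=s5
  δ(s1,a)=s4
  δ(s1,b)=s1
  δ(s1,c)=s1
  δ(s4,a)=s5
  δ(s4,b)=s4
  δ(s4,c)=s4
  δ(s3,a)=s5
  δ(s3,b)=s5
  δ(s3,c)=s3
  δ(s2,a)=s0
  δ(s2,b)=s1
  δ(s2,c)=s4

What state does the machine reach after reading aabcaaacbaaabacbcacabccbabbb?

s4

s5 → s1 → s4 → s4 → s4 → s5 → s1 → s4 → s4 → s4 → s5 → s1 → s4 → s4 → s5 → s2 → s1 → s1 → s4 → s4 → s5 → s0 → s5 → s2 → s1 → s4 → s4 → s4 → s4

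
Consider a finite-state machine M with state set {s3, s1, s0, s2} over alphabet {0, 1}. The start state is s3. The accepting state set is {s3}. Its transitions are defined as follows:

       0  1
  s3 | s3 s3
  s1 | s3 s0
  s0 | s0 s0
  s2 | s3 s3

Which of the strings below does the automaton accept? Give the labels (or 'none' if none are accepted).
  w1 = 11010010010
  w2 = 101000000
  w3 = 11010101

w1: Trace: s3 -1-> s3 -1-> s3 -0-> s3 -1-> s3 -0-> s3 -0-> s3 -1-> s3 -0-> s3 -0-> s3 -1-> s3 -0-> s3  → end s3, accepted
w2: Trace: s3 -1-> s3 -0-> s3 -1-> s3 -0-> s3 -0-> s3 -0-> s3 -0-> s3 -0-> s3 -0-> s3  → end s3, accepted
w3: Trace: s3 -1-> s3 -1-> s3 -0-> s3 -1-> s3 -0-> s3 -1-> s3 -0-> s3 -1-> s3  → end s3, accepted

w1, w2, w3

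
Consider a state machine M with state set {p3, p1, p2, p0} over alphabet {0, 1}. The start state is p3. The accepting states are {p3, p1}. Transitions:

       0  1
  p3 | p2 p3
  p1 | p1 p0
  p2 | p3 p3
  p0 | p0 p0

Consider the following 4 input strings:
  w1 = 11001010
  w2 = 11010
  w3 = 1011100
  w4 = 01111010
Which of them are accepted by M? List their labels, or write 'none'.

w1: p3 → p3 → p3 → p2 → p3 → p3 → p2 → p3 → p2  → end p2, rejected
w2: p3 → p3 → p3 → p2 → p3 → p2  → end p2, rejected
w3: p3 → p3 → p2 → p3 → p3 → p3 → p2 → p3  → end p3, accepted
w4: p3 → p2 → p3 → p3 → p3 → p3 → p2 → p3 → p2  → end p2, rejected

w3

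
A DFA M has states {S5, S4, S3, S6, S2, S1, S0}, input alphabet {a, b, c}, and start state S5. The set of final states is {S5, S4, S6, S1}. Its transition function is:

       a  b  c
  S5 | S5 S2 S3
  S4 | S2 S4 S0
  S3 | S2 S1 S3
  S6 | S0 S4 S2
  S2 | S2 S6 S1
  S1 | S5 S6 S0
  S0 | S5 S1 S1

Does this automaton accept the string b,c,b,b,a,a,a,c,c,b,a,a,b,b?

Trace: S5 -b-> S2 -c-> S1 -b-> S6 -b-> S4 -a-> S2 -a-> S2 -a-> S2 -c-> S1 -c-> S0 -b-> S1 -a-> S5 -a-> S5 -b-> S2 -b-> S6
End state S6 is accepting.

Yes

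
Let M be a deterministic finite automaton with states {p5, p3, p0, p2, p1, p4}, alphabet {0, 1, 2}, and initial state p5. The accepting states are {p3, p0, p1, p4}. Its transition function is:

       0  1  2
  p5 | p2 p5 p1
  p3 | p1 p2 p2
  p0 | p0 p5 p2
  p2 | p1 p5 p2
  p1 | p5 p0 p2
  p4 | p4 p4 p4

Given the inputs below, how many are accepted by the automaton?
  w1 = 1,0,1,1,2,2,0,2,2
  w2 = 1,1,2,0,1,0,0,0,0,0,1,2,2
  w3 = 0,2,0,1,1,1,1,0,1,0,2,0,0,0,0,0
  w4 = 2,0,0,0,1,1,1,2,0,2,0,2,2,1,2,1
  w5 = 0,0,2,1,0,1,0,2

w1:
  start at p5
  read '1': p5 → p5
  read '0': p5 → p2
  read '1': p2 → p5
  read '1': p5 → p5
  read '2': p5 → p1
  read '2': p1 → p2
  read '0': p2 → p1
  read '2': p1 → p2
  read '2': p2 → p2
  end p2, rejected
w2:
  start at p5
  read '1': p5 → p5
  read '1': p5 → p5
  read '2': p5 → p1
  read '0': p1 → p5
  read '1': p5 → p5
  read '0': p5 → p2
  read '0': p2 → p1
  read '0': p1 → p5
  read '0': p5 → p2
  read '0': p2 → p1
  read '1': p1 → p0
  read '2': p0 → p2
  read '2': p2 → p2
  end p2, rejected
w3:
  start at p5
  read '0': p5 → p2
  read '2': p2 → p2
  read '0': p2 → p1
  read '1': p1 → p0
  read '1': p0 → p5
  read '1': p5 → p5
  read '1': p5 → p5
  read '0': p5 → p2
  read '1': p2 → p5
  read '0': p5 → p2
  read '2': p2 → p2
  read '0': p2 → p1
  read '0': p1 → p5
  read '0': p5 → p2
  read '0': p2 → p1
  read '0': p1 → p5
  end p5, rejected
w4:
  start at p5
  read '2': p5 → p1
  read '0': p1 → p5
  read '0': p5 → p2
  read '0': p2 → p1
  read '1': p1 → p0
  read '1': p0 → p5
  read '1': p5 → p5
  read '2': p5 → p1
  read '0': p1 → p5
  read '2': p5 → p1
  read '0': p1 → p5
  read '2': p5 → p1
  read '2': p1 → p2
  read '1': p2 → p5
  read '2': p5 → p1
  read '1': p1 → p0
  end p0, accepted
w5:
  start at p5
  read '0': p5 → p2
  read '0': p2 → p1
  read '2': p1 → p2
  read '1': p2 → p5
  read '0': p5 → p2
  read '1': p2 → p5
  read '0': p5 → p2
  read '2': p2 → p2
  end p2, rejected

1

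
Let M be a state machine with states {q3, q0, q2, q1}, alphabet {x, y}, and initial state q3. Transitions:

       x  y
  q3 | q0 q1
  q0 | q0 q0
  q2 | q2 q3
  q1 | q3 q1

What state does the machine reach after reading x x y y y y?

Trace: q3 -x-> q0 -x-> q0 -y-> q0 -y-> q0 -y-> q0 -y-> q0

q0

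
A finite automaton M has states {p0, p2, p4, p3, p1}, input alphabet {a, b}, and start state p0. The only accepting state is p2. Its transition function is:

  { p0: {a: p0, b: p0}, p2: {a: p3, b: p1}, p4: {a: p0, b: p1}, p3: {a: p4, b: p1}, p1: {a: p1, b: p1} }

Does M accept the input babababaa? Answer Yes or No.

No

p0 → p0 → p0 → p0 → p0 → p0 → p0 → p0 → p0 → p0
End state p0 is not accepting.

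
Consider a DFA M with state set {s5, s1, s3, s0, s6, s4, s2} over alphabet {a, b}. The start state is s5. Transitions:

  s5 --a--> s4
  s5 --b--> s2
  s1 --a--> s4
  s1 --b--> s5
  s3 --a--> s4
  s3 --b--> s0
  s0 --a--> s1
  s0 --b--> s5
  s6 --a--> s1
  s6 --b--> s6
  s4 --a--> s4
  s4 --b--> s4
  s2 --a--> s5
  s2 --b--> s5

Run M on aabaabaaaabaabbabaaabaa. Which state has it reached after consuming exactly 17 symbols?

start at s5
read 'a': s5 → s4
read 'a': s4 → s4
read 'b': s4 → s4
read 'a': s4 → s4
read 'a': s4 → s4
read 'b': s4 → s4
read 'a': s4 → s4
read 'a': s4 → s4
read 'a': s4 → s4
read 'a': s4 → s4
read 'b': s4 → s4
read 'a': s4 → s4
read 'a': s4 → s4
read 'b': s4 → s4
read 'b': s4 → s4
read 'a': s4 → s4
read 'b': s4 → s4
After 17 symbols: s4.

s4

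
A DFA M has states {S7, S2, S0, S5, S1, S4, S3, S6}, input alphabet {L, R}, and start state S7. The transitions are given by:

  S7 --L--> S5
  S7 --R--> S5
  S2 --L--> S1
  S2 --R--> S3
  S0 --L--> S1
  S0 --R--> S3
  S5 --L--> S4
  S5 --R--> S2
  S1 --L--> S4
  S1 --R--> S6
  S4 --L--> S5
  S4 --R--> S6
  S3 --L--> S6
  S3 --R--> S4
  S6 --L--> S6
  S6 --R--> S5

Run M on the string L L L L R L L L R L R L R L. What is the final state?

S4

S7 → S5 → S4 → S5 → S4 → S6 → S6 → S6 → S6 → S5 → S4 → S6 → S6 → S5 → S4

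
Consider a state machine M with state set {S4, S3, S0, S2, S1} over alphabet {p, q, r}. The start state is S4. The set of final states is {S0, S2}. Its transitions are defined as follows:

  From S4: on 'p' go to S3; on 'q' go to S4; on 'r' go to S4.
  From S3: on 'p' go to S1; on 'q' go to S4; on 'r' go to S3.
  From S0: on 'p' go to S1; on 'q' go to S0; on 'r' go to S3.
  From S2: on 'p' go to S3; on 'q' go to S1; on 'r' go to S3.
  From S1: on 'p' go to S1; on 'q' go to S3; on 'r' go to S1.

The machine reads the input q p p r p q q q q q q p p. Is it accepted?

S4 → S4 → S3 → S1 → S1 → S1 → S3 → S4 → S4 → S4 → S4 → S4 → S3 → S1
End state S1 is not accepting.

No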